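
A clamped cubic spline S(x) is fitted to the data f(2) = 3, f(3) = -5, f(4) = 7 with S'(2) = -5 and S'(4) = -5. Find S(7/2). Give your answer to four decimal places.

2.3125

Write M_i for S''(x_i). With h_i = 1, 1 and divided differences Δ_i = -8, 12, the continuity of S' gives the tridiagonal system
  1·M_0 + 4·M_1 + 1·M_2 = 6(Δ_1 - Δ_0) = 120
Clamped end conditions give two more equations: 2h_0·M_0 + h_0·M_1 = 6(Δ_0 - S'(2)) = -18 and h_1·M_1 + 2h_1·M_2 = 6(S'(4) - Δ_1) = -102.
Solving: M_0 = -39, M_1 = 60, M_2 = -81.
On [3, 4], S(x) = -5 + 11/2·(x - 3) + 30·(x - 3)² - 47/2·(x - 3)³.
With (x - 3) = 1/2: S(7/2) = 37/16.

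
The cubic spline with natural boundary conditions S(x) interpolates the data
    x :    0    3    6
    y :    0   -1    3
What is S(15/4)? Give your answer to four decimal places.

Write M_i for S''(x_i). With h_i = 3, 3 and divided differences Δ_i = -1/3, 4/3, the continuity of S' gives the tridiagonal system
  3·M_0 + 12·M_1 + 3·M_2 = 6(Δ_1 - Δ_0) = 10
Natural end conditions: M_0 = M_2 = 0.
Solving the tridiagonal system: M_0 = 0, M_1 = 5/6, M_2 = 0.
On [3, 6], S(x) = -1 + 1/2·(x - 3) + 5/12·(x - 3)² - 5/108·(x - 3)³.
With (x - 3) = 3/4: S(15/4) = -105/256.

-0.4102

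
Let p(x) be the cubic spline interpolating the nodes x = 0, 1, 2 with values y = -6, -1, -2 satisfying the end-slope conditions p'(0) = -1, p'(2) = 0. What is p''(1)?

-19

Put M_i = p'' at the i-th knot. Here h = (1, 1) and Δ = (5, -1), so the interior equations h_(i-1)·M_(i-1) + 2(h_(i-1)+h_i)·M_i + h_i·M_(i+1) = 6(Δ_i − Δ_(i-1)) read
  1·M_0 + 4·M_1 + 1·M_2 = 6(Δ_1 - Δ_0) = -36
Clamped end conditions give two more equations: 2h_0·M_0 + h_0·M_1 = 6(Δ_0 - p'(0)) = 36 and h_1·M_1 + 2h_1·M_2 = 6(p'(2) - Δ_1) = 6.
Forward elimination and back-substitution give M_0 = 55/2, M_1 = -19, M_2 = 25/2.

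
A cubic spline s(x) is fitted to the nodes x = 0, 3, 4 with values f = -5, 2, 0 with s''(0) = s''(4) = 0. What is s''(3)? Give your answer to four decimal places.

Let M_i = s''(x_i). Step sizes h_i = 3, 1; slopes of the chords Δ_i = (y_(i+1) - y_i)/h_i = 7/3, -2.
  3·M_0 + 8·M_1 + 1·M_2 = 6(Δ_1 - Δ_0) = -26
Natural end conditions: M_0 = M_2 = 0.
Solving: M_0 = 0, M_1 = -13/4, M_2 = 0.

-3.2500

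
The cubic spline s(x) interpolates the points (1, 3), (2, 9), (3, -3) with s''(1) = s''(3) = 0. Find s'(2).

-3

With M_i denoting the second derivative at x_i, h_i = 1, 1, and Δ_i = (y_(i+1) − y_i)/h_i = 6, -12:
  1·M_0 + 4·M_1 + 1·M_2 = 6(Δ_1 - Δ_0) = -108
Natural end conditions: M_0 = M_2 = 0.
Solving the tridiagonal system: M_0 = 0, M_1 = -27, M_2 = 0.
On [2, 3], s'(x) = b_1 + 2c_1·(x - 2) + 3d_1·(x - 2)² with b_1 = Δ_1 - h_1(2M_1 + M_2)/6 = -3, c_1 = M_1/2 = -27/2, d_1 = (M_2 - M_1)/(6h_1) = 9/2. So s'(2) = -3.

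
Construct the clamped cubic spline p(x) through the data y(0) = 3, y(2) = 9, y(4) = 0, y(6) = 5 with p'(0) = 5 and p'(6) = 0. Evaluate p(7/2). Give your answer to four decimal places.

1.4781

Let m_i = p''(x_i). Step sizes h_i = 2, 2, 2; slopes of the chords Δ_i = (y_(i+1) - y_i)/h_i = 3, -9/2, 5/2.
  2·m_0 + 8·m_1 + 2·m_2 = 6(Δ_1 - Δ_0) = -45
  2·m_1 + 8·m_2 + 2·m_3 = 6(Δ_2 - Δ_1) = 42
Clamped end conditions give two more equations: 2h_0·m_0 + h_0·m_1 = 6(Δ_0 - p'(0)) = -12 and h_2·m_2 + 2h_2·m_3 = 6(p'(6) - Δ_2) = -15.
Hence m_0 = 17/15, m_1 = -124/15, m_2 = 283/30, m_3 = -127/15.
On [2, 4], p(x) = 9 - 32/15·(x - 2) - 62/15·(x - 2)² + 59/40·(x - 2)³.
With (x - 2) = 3/2: p(7/2) = 473/320.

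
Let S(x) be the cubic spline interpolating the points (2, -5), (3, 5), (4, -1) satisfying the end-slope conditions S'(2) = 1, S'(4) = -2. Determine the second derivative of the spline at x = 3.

-45

Write M_i for S''(x_i). With h_i = 1, 1 and divided differences Δ_i = 10, -6, the continuity of S' gives the tridiagonal system
  1·M_0 + 4·M_1 + 1·M_2 = 6(Δ_1 - Δ_0) = -96
Clamped end conditions give two more equations: 2h_0·M_0 + h_0·M_1 = 6(Δ_0 - S'(2)) = 54 and h_1·M_1 + 2h_1·M_2 = 6(S'(4) - Δ_1) = 24.
Solving: M_0 = 99/2, M_1 = -45, M_2 = 69/2.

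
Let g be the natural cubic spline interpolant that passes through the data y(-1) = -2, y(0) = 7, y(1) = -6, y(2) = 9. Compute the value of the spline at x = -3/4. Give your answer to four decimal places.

2.0625

Write σ_i for g''(x_i). With h_i = 1, 1, 1 and divided differences Δ_i = 9, -13, 15, the continuity of g' gives the tridiagonal system
  1·σ_0 + 4·σ_1 + 1·σ_2 = 6(Δ_1 - Δ_0) = -132
  1·σ_1 + 4·σ_2 + 1·σ_3 = 6(Δ_2 - Δ_1) = 168
Natural end conditions: σ_0 = σ_3 = 0.
Hence σ_0 = 0, σ_1 = -232/5, σ_2 = 268/5, σ_3 = 0.
On [-1, 0], g(x) = -2 + 251/15·(x + 1) + 0·(x + 1)² - 116/15·(x + 1)³.
With (x + 1) = 1/4: g(-3/4) = 33/16.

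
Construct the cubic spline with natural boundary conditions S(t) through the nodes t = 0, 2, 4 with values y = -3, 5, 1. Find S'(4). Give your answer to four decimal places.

-3.5000

With m_i denoting the second derivative at x_i, h_i = 2, 2, and Δ_i = (y_(i+1) − y_i)/h_i = 4, -2:
  2·m_0 + 8·m_1 + 2·m_2 = 6(Δ_1 - Δ_0) = -36
Natural end conditions: m_0 = m_2 = 0.
Forward elimination and back-substitution give m_0 = 0, m_1 = -9/2, m_2 = 0.
On [2, 4], S'(t) = b_1 + 2c_1·(t - 2) + 3d_1·(t - 2)² with b_1 = Δ_1 - h_1(2m_1 + m_2)/6 = 1, c_1 = m_1/2 = -9/4, d_1 = (m_2 - m_1)/(6h_1) = 3/8. So S'(4) = -7/2.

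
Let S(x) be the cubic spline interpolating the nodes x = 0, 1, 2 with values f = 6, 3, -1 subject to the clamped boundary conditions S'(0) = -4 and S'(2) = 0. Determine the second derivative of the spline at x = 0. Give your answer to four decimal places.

Put M_i = S'' at the i-th knot. Here h = (1, 1) and Δ = (-3, -4), so the interior equations h_(i-1)·M_(i-1) + 2(h_(i-1)+h_i)·M_i + h_i·M_(i+1) = 6(Δ_i − Δ_(i-1)) read
  1·M_0 + 4·M_1 + 1·M_2 = 6(Δ_1 - Δ_0) = -6
Clamped end conditions give two more equations: 2h_0·M_0 + h_0·M_1 = 6(Δ_0 - S'(0)) = 6 and h_1·M_1 + 2h_1·M_2 = 6(S'(2) - Δ_1) = 24.
Solving: M_0 = 13/2, M_1 = -7, M_2 = 31/2.

6.5000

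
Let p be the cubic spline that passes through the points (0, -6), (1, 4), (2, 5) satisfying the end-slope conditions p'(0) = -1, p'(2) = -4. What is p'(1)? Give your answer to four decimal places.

With M_i denoting the second derivative at x_i, h_i = 1, 1, and Δ_i = (y_(i+1) − y_i)/h_i = 10, 1:
  1·M_0 + 4·M_1 + 1·M_2 = 6(Δ_1 - Δ_0) = -54
Clamped end conditions give two more equations: 2h_0·M_0 + h_0·M_1 = 6(Δ_0 - p'(0)) = 66 and h_1·M_1 + 2h_1·M_2 = 6(p'(2) - Δ_1) = -30.
Forward elimination and back-substitution give M_0 = 45, M_1 = -24, M_2 = -3.
On [1, 2], p'(x) = b_1 + 2c_1·(x - 1) + 3d_1·(x - 1)² with b_1 = Δ_1 - h_1(2M_1 + M_2)/6 = 19/2, c_1 = M_1/2 = -12, d_1 = (M_2 - M_1)/(6h_1) = 7/2. So p'(1) = 19/2.

9.5000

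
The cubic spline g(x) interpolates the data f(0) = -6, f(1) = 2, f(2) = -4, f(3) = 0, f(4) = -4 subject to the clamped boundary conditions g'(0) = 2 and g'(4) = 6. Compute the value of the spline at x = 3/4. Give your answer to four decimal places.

0.6479

With M_i denoting the second derivative at x_i, h_i = 1, 1, 1, 1, and Δ_i = (y_(i+1) − y_i)/h_i = 8, -6, 4, -4:
  1·M_0 + 4·M_1 + 1·M_2 = 6(Δ_1 - Δ_0) = -84
  1·M_1 + 4·M_2 + 1·M_3 = 6(Δ_2 - Δ_1) = 60
  1·M_2 + 4·M_3 + 1·M_4 = 6(Δ_3 - Δ_2) = -48
Clamped end conditions give two more equations: 2h_0·M_0 + h_0·M_1 = 6(Δ_0 - g'(0)) = 36 and h_3·M_3 + 2h_3·M_4 = 6(g'(4) - Δ_3) = 60.
Solving: M_0 = 521/14, M_1 = -269/7, M_2 = 65/2, M_3 = -221/7, M_4 = 641/14.
On [0, 1], g(x) = -6 + 2·x + 521/28·x² - 353/28·x³.
With x = 3/4: g(3/4) = 1161/1792.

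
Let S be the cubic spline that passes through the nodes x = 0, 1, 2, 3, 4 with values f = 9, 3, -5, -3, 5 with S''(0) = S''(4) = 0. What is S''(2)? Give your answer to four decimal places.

Let m_i = S''(x_i). Step sizes h_i = 1, 1, 1, 1; slopes of the chords Δ_i = (y_(i+1) - y_i)/h_i = -6, -8, 2, 8.
  1·m_0 + 4·m_1 + 1·m_2 = 6(Δ_1 - Δ_0) = -12
  1·m_1 + 4·m_2 + 1·m_3 = 6(Δ_2 - Δ_1) = 60
  1·m_2 + 4·m_3 + 1·m_4 = 6(Δ_3 - Δ_2) = 36
Natural end conditions: m_0 = m_4 = 0.
Hence m_0 = 0, m_1 = -48/7, m_2 = 108/7, m_3 = 36/7, m_4 = 0.

15.4286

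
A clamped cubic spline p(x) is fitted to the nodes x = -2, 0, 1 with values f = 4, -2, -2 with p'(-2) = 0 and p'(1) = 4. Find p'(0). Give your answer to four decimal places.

-2.8333

Write M_i for p''(x_i). With h_i = 2, 1 and divided differences Δ_i = -3, 0, the continuity of p' gives the tridiagonal system
  2·M_0 + 6·M_1 + 1·M_2 = 6(Δ_1 - Δ_0) = 18
Clamped end conditions give two more equations: 2h_0·M_0 + h_0·M_1 = 6(Δ_0 - p'(-2)) = -18 and h_1·M_1 + 2h_1·M_2 = 6(p'(1) - Δ_1) = 24.
Solving: M_0 = -37/6, M_1 = 10/3, M_2 = 31/3.
On [0, 1], p'(x) = b_1 + 2c_1·x + 3d_1·x² with b_1 = Δ_1 - h_1(2M_1 + M_2)/6 = -17/6, c_1 = M_1/2 = 5/3, d_1 = (M_2 - M_1)/(6h_1) = 7/6. So p'(0) = -17/6.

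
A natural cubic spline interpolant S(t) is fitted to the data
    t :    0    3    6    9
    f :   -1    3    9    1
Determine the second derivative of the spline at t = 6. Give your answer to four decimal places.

-2.5778

Write M_i for S''(x_i). With h_i = 3, 3, 3 and divided differences Δ_i = 4/3, 2, -8/3, the continuity of S' gives the tridiagonal system
  3·M_0 + 12·M_1 + 3·M_2 = 6(Δ_1 - Δ_0) = 4
  3·M_1 + 12·M_2 + 3·M_3 = 6(Δ_2 - Δ_1) = -28
Natural end conditions: M_0 = M_3 = 0.
Solving: M_0 = 0, M_1 = 44/45, M_2 = -116/45, M_3 = 0.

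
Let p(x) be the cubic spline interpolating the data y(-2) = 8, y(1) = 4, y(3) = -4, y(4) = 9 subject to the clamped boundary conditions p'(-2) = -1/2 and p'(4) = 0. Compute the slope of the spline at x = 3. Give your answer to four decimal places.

Write M_i for p''(x_i). With h_i = 3, 2, 1 and divided differences Δ_i = -4/3, -4, 13, the continuity of p' gives the tridiagonal system
  3·M_0 + 10·M_1 + 2·M_2 = 6(Δ_1 - Δ_0) = -16
  2·M_1 + 6·M_2 + 1·M_3 = 6(Δ_2 - Δ_1) = 102
Clamped end conditions give two more equations: 2h_0·M_0 + h_0·M_1 = 6(Δ_0 - p'(-2)) = -5 and h_2·M_2 + 2h_2·M_3 = 6(p'(4) - Δ_2) = -78.
Solving the tridiagonal system: M_0 = 10/3, M_1 = -25/3, M_2 = 86/3, M_3 = -160/3.
On [3, 4], p'(x) = b_2 + 2c_2·(x - 3) + 3d_2·(x - 3)² with b_2 = Δ_2 - h_2(2M_2 + M_3)/6 = 37/3, c_2 = M_2/2 = 43/3, d_2 = (M_3 - M_2)/(6h_2) = -41/3. So p'(3) = 37/3.

12.3333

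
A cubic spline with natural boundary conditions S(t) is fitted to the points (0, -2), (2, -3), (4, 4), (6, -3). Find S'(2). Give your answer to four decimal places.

Write σ_i for S''(x_i). With h_i = 2, 2, 2 and divided differences Δ_i = -1/2, 7/2, -7/2, the continuity of S' gives the tridiagonal system
  2·σ_0 + 8·σ_1 + 2·σ_2 = 6(Δ_1 - Δ_0) = 24
  2·σ_1 + 8·σ_2 + 2·σ_3 = 6(Δ_2 - Δ_1) = -42
Natural end conditions: σ_0 = σ_3 = 0.
Solving the tridiagonal system: σ_0 = 0, σ_1 = 23/5, σ_2 = -32/5, σ_3 = 0.
On [2, 4], S'(t) = b_1 + 2c_1·(t - 2) + 3d_1·(t - 2)² with b_1 = Δ_1 - h_1(2σ_1 + σ_2)/6 = 77/30, c_1 = σ_1/2 = 23/10, d_1 = (σ_2 - σ_1)/(6h_1) = -11/12. So S'(2) = 77/30.

2.5667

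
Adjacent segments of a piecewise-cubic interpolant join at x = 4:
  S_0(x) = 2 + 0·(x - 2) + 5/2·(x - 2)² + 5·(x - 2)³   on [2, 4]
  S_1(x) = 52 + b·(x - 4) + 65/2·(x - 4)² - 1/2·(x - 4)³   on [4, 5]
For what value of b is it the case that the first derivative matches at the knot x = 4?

S_0'(x) = 0 + 5·(x - 2) + 15·(x - 2)², so S_0'(4) = 70. On the right, S_1'(4) = b, so b = 70.

70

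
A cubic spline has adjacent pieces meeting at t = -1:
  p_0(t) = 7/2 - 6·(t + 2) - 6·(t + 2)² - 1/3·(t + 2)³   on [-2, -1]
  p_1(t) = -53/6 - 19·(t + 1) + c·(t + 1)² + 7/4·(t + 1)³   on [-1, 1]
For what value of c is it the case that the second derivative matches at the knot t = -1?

p_0''(t) = -12 - 2·(t + 2), so p_0''(-1) = -14. On the right, p_1''(-1) = 2c, so c = -7.

-7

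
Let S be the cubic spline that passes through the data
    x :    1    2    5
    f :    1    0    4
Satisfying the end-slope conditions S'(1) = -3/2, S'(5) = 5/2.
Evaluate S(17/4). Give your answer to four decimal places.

Write M_i for S''(x_i). With h_i = 1, 3 and divided differences Δ_i = -1, 4/3, the continuity of S' gives the tridiagonal system
  1·M_0 + 8·M_1 + 3·M_2 = 6(Δ_1 - Δ_0) = 14
Clamped end conditions give two more equations: 2h_0·M_0 + h_0·M_1 = 6(Δ_0 - S'(1)) = 3 and h_1·M_1 + 2h_1·M_2 = 6(S'(5) - Δ_1) = 7.
Solving the tridiagonal system: M_0 = 3/4, M_1 = 3/2, M_2 = 5/12.
On [2, 5], S(x) = 0 - 3/8·(x - 2) + 3/4·(x - 2)² - 13/216·(x - 2)³.
With (x - 2) = 9/4: S(17/4) = 1161/512.

2.2676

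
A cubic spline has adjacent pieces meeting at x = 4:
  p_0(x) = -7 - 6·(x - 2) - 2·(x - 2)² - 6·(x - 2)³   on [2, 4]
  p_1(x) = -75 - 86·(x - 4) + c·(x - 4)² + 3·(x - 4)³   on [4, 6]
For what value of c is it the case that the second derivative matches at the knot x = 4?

-38

p_0''(x) = -4 - 36·(x - 2), so p_0''(4) = -76. On the right, p_1''(4) = 2c, so c = -38.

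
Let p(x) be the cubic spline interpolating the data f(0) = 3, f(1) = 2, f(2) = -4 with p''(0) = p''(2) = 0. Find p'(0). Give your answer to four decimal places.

0.2500

Put m_i = p'' at the i-th knot. Here h = (1, 1) and Δ = (-1, -6), so the interior equations h_(i-1)·m_(i-1) + 2(h_(i-1)+h_i)·m_i + h_i·m_(i+1) = 6(Δ_i − Δ_(i-1)) read
  1·m_0 + 4·m_1 + 1·m_2 = 6(Δ_1 - Δ_0) = -30
Natural end conditions: m_0 = m_2 = 0.
Solving: m_0 = 0, m_1 = -15/2, m_2 = 0.
On [0, 1], p'(x) = b_0 + 2c_0·x + 3d_0·x² with b_0 = Δ_0 - h_0(2m_0 + m_1)/6 = 1/4, c_0 = m_0/2 = 0, d_0 = (m_1 - m_0)/(6h_0) = -5/4. So p'(0) = 1/4.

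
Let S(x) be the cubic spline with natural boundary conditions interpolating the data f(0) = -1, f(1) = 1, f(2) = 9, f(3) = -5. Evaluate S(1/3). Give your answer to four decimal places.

Put M_i = S'' at the i-th knot. Here h = (1, 1, 1) and Δ = (2, 8, -14), so the interior equations h_(i-1)·M_(i-1) + 2(h_(i-1)+h_i)·M_i + h_i·M_(i+1) = 6(Δ_i − Δ_(i-1)) read
  1·M_0 + 4·M_1 + 1·M_2 = 6(Δ_1 - Δ_0) = 36
  1·M_1 + 4·M_2 + 1·M_3 = 6(Δ_2 - Δ_1) = -132
Natural end conditions: M_0 = M_3 = 0.
Forward elimination and back-substitution give M_0 = 0, M_1 = 92/5, M_2 = -188/5, M_3 = 0.
On [0, 1], S(x) = -1 - 16/15·x + 0·x² + 46/15·x³.
With x = 1/3: S(1/3) = -503/405.

-1.2420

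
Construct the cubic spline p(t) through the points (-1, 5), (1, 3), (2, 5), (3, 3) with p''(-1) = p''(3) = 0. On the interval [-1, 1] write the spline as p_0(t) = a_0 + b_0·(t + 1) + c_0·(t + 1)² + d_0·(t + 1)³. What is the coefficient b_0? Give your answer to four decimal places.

-2.3913

Put m_i = p'' at the i-th knot. Here h = (2, 1, 1) and Δ = (-1, 2, -2), so the interior equations h_(i-1)·m_(i-1) + 2(h_(i-1)+h_i)·m_i + h_i·m_(i+1) = 6(Δ_i − Δ_(i-1)) read
  2·m_0 + 6·m_1 + 1·m_2 = 6(Δ_1 - Δ_0) = 18
  1·m_1 + 4·m_2 + 1·m_3 = 6(Δ_2 - Δ_1) = -24
Natural end conditions: m_0 = m_3 = 0.
Hence m_0 = 0, m_1 = 96/23, m_2 = -162/23, m_3 = 0.
On [-1, 1], with p_0(t) = a_0 + b_0·(t + 1) + c_0·(t + 1)² + d_0·(t + 1)³: c_0 = m_0/2 = 0, d_0 = (m_1 - m_0)/(6h_0) = 8/23, b_0 = Δ_0 - h_0(2m_0 + m_1)/6 = -55/23.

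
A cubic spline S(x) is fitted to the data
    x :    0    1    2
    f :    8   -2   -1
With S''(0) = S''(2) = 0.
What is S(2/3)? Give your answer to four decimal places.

0.3148

Let M_i = S''(x_i). Step sizes h_i = 1, 1; slopes of the chords Δ_i = (y_(i+1) - y_i)/h_i = -10, 1.
  1·M_0 + 4·M_1 + 1·M_2 = 6(Δ_1 - Δ_0) = 66
Natural end conditions: M_0 = M_2 = 0.
Forward elimination and back-substitution give M_0 = 0, M_1 = 33/2, M_2 = 0.
On [0, 1], S(x) = 8 - 51/4·x + 0·x² + 11/4·x³.
With x = 2/3: S(2/3) = 17/54.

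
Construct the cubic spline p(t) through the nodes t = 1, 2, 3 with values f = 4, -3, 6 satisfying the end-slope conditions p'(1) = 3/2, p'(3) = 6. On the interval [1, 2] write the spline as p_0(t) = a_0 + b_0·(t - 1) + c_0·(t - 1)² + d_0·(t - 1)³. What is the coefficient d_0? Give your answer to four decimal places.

Write m_i for p''(x_i). With h_i = 1, 1 and divided differences Δ_i = -7, 9, the continuity of p' gives the tridiagonal system
  1·m_0 + 4·m_1 + 1·m_2 = 6(Δ_1 - Δ_0) = 96
Clamped end conditions give two more equations: 2h_0·m_0 + h_0·m_1 = 6(Δ_0 - p'(1)) = -51 and h_1·m_1 + 2h_1·m_2 = 6(p'(3) - Δ_1) = -18.
Solving the tridiagonal system: m_0 = -189/4, m_1 = 87/2, m_2 = -123/4.
On [1, 2], with p_0(t) = a_0 + b_0·(t - 1) + c_0·(t - 1)² + d_0·(t - 1)³: c_0 = m_0/2 = -189/8, d_0 = (m_1 - m_0)/(6h_0) = 121/8, b_0 = Δ_0 - h_0(2m_0 + m_1)/6 = 3/2.

15.1250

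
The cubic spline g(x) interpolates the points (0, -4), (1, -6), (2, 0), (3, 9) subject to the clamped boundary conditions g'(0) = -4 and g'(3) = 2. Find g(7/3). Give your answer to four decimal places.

With m_i denoting the second derivative at x_i, h_i = 1, 1, 1, and Δ_i = (y_(i+1) − y_i)/h_i = -2, 6, 9:
  1·m_0 + 4·m_1 + 1·m_2 = 6(Δ_1 - Δ_0) = 48
  1·m_1 + 4·m_2 + 1·m_3 = 6(Δ_2 - Δ_1) = 18
Clamped end conditions give two more equations: 2h_0·m_0 + h_0·m_1 = 6(Δ_0 - g'(0)) = 12 and h_2·m_2 + 2h_2·m_3 = 6(g'(3) - Δ_2) = -42.
Hence m_0 = 6/5, m_1 = 48/5, m_2 = 42/5, m_3 = -126/5.
On [2, 3], g(x) = 0 + 52/5·(x - 2) + 21/5·(x - 2)² - 28/5·(x - 2)³.
With (x - 2) = 1/3: g(7/3) = 503/135.

3.7259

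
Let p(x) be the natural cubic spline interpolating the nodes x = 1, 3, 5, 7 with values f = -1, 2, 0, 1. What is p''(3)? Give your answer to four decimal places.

-2.3000

Write σ_i for p''(x_i). With h_i = 2, 2, 2 and divided differences Δ_i = 3/2, -1, 1/2, the continuity of p' gives the tridiagonal system
  2·σ_0 + 8·σ_1 + 2·σ_2 = 6(Δ_1 - Δ_0) = -15
  2·σ_1 + 8·σ_2 + 2·σ_3 = 6(Δ_2 - Δ_1) = 9
Natural end conditions: σ_0 = σ_3 = 0.
Hence σ_0 = 0, σ_1 = -23/10, σ_2 = 17/10, σ_3 = 0.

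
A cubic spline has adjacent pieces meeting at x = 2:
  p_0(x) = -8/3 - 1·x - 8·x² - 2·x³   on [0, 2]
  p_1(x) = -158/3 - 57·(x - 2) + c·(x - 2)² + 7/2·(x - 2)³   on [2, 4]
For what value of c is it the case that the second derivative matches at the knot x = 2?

p_0''(x) = -16 - 12·x, so p_0''(2) = -40. On the right, p_1''(2) = 2c, so c = -20.

-20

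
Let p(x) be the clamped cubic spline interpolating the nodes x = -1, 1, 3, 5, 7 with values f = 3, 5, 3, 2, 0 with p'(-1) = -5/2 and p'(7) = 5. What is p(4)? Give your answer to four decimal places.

2.8482

With M_i denoting the second derivative at x_i, h_i = 2, 2, 2, 2, and Δ_i = (y_(i+1) − y_i)/h_i = 1, -1, -1/2, -1:
  2·M_0 + 8·M_1 + 2·M_2 = 6(Δ_1 - Δ_0) = -12
  2·M_1 + 8·M_2 + 2·M_3 = 6(Δ_2 - Δ_1) = 3
  2·M_2 + 8·M_3 + 2·M_4 = 6(Δ_3 - Δ_2) = -3
Clamped end conditions give two more equations: 2h_0·M_0 + h_0·M_1 = 6(Δ_0 - p'(-1)) = 21 and h_3·M_3 + 2h_3·M_4 = 6(p'(7) - Δ_3) = 36.
Forward elimination and back-substitution give M_0 = 201/28, M_1 = -27/7, M_2 = 9/4, M_3 = -51/14, M_4 = 303/28.
On [3, 5], p(x) = 3 - 11/14·(x - 3) + 9/8·(x - 3)² - 55/112·(x - 3)³.
With (x - 3) = 1: p(4) = 319/112.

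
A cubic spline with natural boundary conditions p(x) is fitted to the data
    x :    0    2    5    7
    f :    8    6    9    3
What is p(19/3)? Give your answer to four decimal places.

Put M_i = p'' at the i-th knot. Here h = (2, 3, 2) and Δ = (-1, 1, -3), so the interior equations h_(i-1)·M_(i-1) + 2(h_(i-1)+h_i)·M_i + h_i·M_(i+1) = 6(Δ_i − Δ_(i-1)) read
  2·M_0 + 10·M_1 + 3·M_2 = 6(Δ_1 - Δ_0) = 12
  3·M_1 + 10·M_2 + 2·M_3 = 6(Δ_2 - Δ_1) = -24
Natural end conditions: M_0 = M_3 = 0.
Solving: M_0 = 0, M_1 = 192/91, M_2 = -276/91, M_3 = 0.
On [5, 7], p(x) = 9 - 89/91·(x - 5) - 138/91·(x - 5)² + 23/91·(x - 5)³.
With (x - 5) = 4/3: p(19/3) = 13757/2457.

5.5991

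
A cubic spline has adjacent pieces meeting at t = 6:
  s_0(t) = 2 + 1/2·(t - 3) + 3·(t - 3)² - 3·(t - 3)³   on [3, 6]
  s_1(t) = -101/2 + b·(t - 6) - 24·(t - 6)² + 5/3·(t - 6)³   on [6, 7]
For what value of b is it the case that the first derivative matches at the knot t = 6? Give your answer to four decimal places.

s_0'(t) = 1/2 + 6·(t - 3) - 9·(t - 3)², so s_0'(6) = -125/2. On the right, s_1'(6) = b, so b = -125/2.

-62.5000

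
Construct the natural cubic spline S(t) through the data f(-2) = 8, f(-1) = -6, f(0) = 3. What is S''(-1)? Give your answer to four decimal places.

34.5000

With m_i denoting the second derivative at x_i, h_i = 1, 1, and Δ_i = (y_(i+1) − y_i)/h_i = -14, 9:
  1·m_0 + 4·m_1 + 1·m_2 = 6(Δ_1 - Δ_0) = 138
Natural end conditions: m_0 = m_2 = 0.
Forward elimination and back-substitution give m_0 = 0, m_1 = 69/2, m_2 = 0.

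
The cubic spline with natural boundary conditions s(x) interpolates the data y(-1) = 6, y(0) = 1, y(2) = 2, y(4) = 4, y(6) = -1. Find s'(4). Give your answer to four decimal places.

-0.8171

Put m_i = s'' at the i-th knot. Here h = (1, 2, 2, 2) and Δ = (-5, 1/2, 1, -5/2), so the interior equations h_(i-1)·m_(i-1) + 2(h_(i-1)+h_i)·m_i + h_i·m_(i+1) = 6(Δ_i − Δ_(i-1)) read
  1·m_0 + 6·m_1 + 2·m_2 = 6(Δ_1 - Δ_0) = 33
  2·m_1 + 8·m_2 + 2·m_3 = 6(Δ_2 - Δ_1) = 3
  2·m_2 + 8·m_3 + 2·m_4 = 6(Δ_3 - Δ_2) = -21
Natural end conditions: m_0 = m_4 = 0.
Hence m_0 = 0, m_1 = 231/41, m_2 = -33/82, m_3 = -207/82, m_4 = 0.
On [4, 6], s'(x) = b_3 + 2c_3·(x - 4) + 3d_3·(x - 4)² with b_3 = Δ_3 - h_3(2m_3 + m_4)/6 = -67/82, c_3 = m_3/2 = -207/164, d_3 = (m_4 - m_3)/(6h_3) = 69/328. So s'(4) = -67/82.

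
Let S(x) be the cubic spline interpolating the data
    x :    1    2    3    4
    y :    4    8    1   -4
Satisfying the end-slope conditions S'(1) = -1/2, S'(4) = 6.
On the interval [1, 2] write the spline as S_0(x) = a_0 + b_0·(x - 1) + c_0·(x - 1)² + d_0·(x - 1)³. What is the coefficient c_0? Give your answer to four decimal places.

12.4667

With M_i denoting the second derivative at x_i, h_i = 1, 1, 1, and Δ_i = (y_(i+1) − y_i)/h_i = 4, -7, -5:
  1·M_0 + 4·M_1 + 1·M_2 = 6(Δ_1 - Δ_0) = -66
  1·M_1 + 4·M_2 + 1·M_3 = 6(Δ_2 - Δ_1) = 12
Clamped end conditions give two more equations: 2h_0·M_0 + h_0·M_1 = 6(Δ_0 - S'(1)) = 27 and h_2·M_2 + 2h_2·M_3 = 6(S'(4) - Δ_2) = 66.
Solving: M_0 = 374/15, M_1 = -343/15, M_2 = 8/15, M_3 = 491/15.
On [1, 2], with S_0(x) = a_0 + b_0·(x - 1) + c_0·(x - 1)² + d_0·(x - 1)³: c_0 = M_0/2 = 187/15, d_0 = (M_1 - M_0)/(6h_0) = -239/30, b_0 = Δ_0 - h_0(2M_0 + M_1)/6 = -1/2.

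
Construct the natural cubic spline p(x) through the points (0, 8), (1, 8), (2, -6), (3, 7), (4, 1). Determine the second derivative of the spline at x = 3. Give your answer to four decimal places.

-43.6071

Write σ_i for p''(x_i). With h_i = 1, 1, 1, 1 and divided differences Δ_i = 0, -14, 13, -6, the continuity of p' gives the tridiagonal system
  1·σ_0 + 4·σ_1 + 1·σ_2 = 6(Δ_1 - Δ_0) = -84
  1·σ_1 + 4·σ_2 + 1·σ_3 = 6(Δ_2 - Δ_1) = 162
  1·σ_2 + 4·σ_3 + 1·σ_4 = 6(Δ_3 - Δ_2) = -114
Natural end conditions: σ_0 = σ_4 = 0.
Hence σ_0 = 0, σ_1 = -1011/28, σ_2 = 423/7, σ_3 = -1221/28, σ_4 = 0.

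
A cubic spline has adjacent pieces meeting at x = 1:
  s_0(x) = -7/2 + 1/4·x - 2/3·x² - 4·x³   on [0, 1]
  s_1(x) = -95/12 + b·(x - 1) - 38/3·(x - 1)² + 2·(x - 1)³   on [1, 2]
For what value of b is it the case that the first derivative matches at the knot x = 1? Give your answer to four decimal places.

-13.0833

s_0'(x) = 1/4 - 4/3·x - 12·x², so s_0'(1) = -157/12. On the right, s_1'(1) = b, so b = -157/12.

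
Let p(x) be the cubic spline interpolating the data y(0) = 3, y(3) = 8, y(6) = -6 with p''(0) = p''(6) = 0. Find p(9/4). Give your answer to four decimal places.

8.3086

Let σ_i = p''(x_i). Step sizes h_i = 3, 3; slopes of the chords Δ_i = (y_(i+1) - y_i)/h_i = 5/3, -14/3.
  3·σ_0 + 12·σ_1 + 3·σ_2 = 6(Δ_1 - Δ_0) = -38
Natural end conditions: σ_0 = σ_2 = 0.
Solving: σ_0 = 0, σ_1 = -19/6, σ_2 = 0.
On [0, 3], p(x) = 3 + 13/4·x + 0·x² - 19/108·x³.
With x = 9/4: p(9/4) = 2127/256.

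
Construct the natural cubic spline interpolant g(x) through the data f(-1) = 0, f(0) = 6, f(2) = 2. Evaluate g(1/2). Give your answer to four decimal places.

Let M_i = g''(x_i). Step sizes h_i = 1, 2; slopes of the chords Δ_i = (y_(i+1) - y_i)/h_i = 6, -2.
  1·M_0 + 6·M_1 + 2·M_2 = 6(Δ_1 - Δ_0) = -48
Natural end conditions: M_0 = M_2 = 0.
Forward elimination and back-substitution give M_0 = 0, M_1 = -8, M_2 = 0.
On [0, 2], g(x) = 6 + 10/3·x - 4·x² + 2/3·x³.
With x = 1/2: g(1/2) = 27/4.

6.7500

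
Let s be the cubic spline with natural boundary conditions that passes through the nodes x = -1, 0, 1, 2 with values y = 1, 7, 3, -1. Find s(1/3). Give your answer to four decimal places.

6.4568

With M_i denoting the second derivative at x_i, h_i = 1, 1, 1, and Δ_i = (y_(i+1) − y_i)/h_i = 6, -4, -4:
  1·M_0 + 4·M_1 + 1·M_2 = 6(Δ_1 - Δ_0) = -60
  1·M_1 + 4·M_2 + 1·M_3 = 6(Δ_2 - Δ_1) = 0
Natural end conditions: M_0 = M_3 = 0.
Solving: M_0 = 0, M_1 = -16, M_2 = 4, M_3 = 0.
On [0, 1], s(x) = 7 + 2/3·x - 8·x² + 10/3·x³.
With x = 1/3: s(1/3) = 523/81.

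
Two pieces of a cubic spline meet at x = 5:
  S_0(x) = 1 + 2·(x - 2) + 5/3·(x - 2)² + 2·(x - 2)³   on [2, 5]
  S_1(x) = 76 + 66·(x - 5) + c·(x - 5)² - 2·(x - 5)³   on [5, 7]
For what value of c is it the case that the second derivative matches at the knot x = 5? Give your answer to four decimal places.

S_0''(x) = 10/3 + 12·(x - 2), so S_0''(5) = 118/3. On the right, S_1''(5) = 2c, so c = 59/3.

19.6667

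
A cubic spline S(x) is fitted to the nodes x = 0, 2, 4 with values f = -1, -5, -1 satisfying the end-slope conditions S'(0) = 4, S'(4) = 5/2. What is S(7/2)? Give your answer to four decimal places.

Let M_i = S''(x_i). Step sizes h_i = 2, 2; slopes of the chords Δ_i = (y_(i+1) - y_i)/h_i = -2, 2.
  2·M_0 + 8·M_1 + 2·M_2 = 6(Δ_1 - Δ_0) = 24
Clamped end conditions give two more equations: 2h_0·M_0 + h_0·M_1 = 6(Δ_0 - S'(0)) = -36 and h_1·M_1 + 2h_1·M_2 = 6(S'(4) - Δ_1) = 3.
Forward elimination and back-substitution give M_0 = -99/8, M_1 = 27/4, M_2 = -21/8.
On [2, 4], S(x) = -5 - 13/8·(x - 2) + 27/8·(x - 2)² - 25/32·(x - 2)³.
With (x - 2) = 3/2: S(7/2) = -635/256.

-2.4805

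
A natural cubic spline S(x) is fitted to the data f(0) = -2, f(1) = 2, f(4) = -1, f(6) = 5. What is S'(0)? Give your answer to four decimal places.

With M_i denoting the second derivative at x_i, h_i = 1, 3, 2, and Δ_i = (y_(i+1) − y_i)/h_i = 4, -1, 3:
  1·M_0 + 8·M_1 + 3·M_2 = 6(Δ_1 - Δ_0) = -30
  3·M_1 + 10·M_2 + 2·M_3 = 6(Δ_2 - Δ_1) = 24
Natural end conditions: M_0 = M_3 = 0.
Hence M_0 = 0, M_1 = -372/71, M_2 = 282/71, M_3 = 0.
On [0, 1], S'(x) = b_0 + 2c_0·x + 3d_0·x² with b_0 = Δ_0 - h_0(2M_0 + M_1)/6 = 346/71, c_0 = M_0/2 = 0, d_0 = (M_1 - M_0)/(6h_0) = -62/71. So S'(0) = 346/71.

4.8732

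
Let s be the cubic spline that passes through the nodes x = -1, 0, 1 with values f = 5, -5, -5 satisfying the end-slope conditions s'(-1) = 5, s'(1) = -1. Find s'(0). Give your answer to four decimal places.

-8.5000

With m_i denoting the second derivative at x_i, h_i = 1, 1, and Δ_i = (y_(i+1) − y_i)/h_i = -10, 0:
  1·m_0 + 4·m_1 + 1·m_2 = 6(Δ_1 - Δ_0) = 60
Clamped end conditions give two more equations: 2h_0·m_0 + h_0·m_1 = 6(Δ_0 - s'(-1)) = -90 and h_1·m_1 + 2h_1·m_2 = 6(s'(1) - Δ_1) = -6.
Forward elimination and back-substitution give m_0 = -63, m_1 = 36, m_2 = -21.
On [0, 1], s'(x) = b_1 + 2c_1·x + 3d_1·x² with b_1 = Δ_1 - h_1(2m_1 + m_2)/6 = -17/2, c_1 = m_1/2 = 18, d_1 = (m_2 - m_1)/(6h_1) = -19/2. So s'(0) = -17/2.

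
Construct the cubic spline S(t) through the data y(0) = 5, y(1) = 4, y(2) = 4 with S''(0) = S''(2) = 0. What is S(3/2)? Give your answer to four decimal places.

With M_i denoting the second derivative at x_i, h_i = 1, 1, and Δ_i = (y_(i+1) − y_i)/h_i = -1, 0:
  1·M_0 + 4·M_1 + 1·M_2 = 6(Δ_1 - Δ_0) = 6
Natural end conditions: M_0 = M_2 = 0.
Solving the tridiagonal system: M_0 = 0, M_1 = 3/2, M_2 = 0.
On [1, 2], S(t) = 4 - 1/2·(t - 1) + 3/4·(t - 1)² - 1/4·(t - 1)³.
With (t - 1) = 1/2: S(3/2) = 125/32.

3.9063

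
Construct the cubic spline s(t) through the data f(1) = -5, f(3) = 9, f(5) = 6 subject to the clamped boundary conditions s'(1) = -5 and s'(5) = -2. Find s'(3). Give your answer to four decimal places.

5.8750

With σ_i denoting the second derivative at x_i, h_i = 2, 2, and Δ_i = (y_(i+1) − y_i)/h_i = 7, -3/2:
  2·σ_0 + 8·σ_1 + 2·σ_2 = 6(Δ_1 - Δ_0) = -51
Clamped end conditions give two more equations: 2h_0·σ_0 + h_0·σ_1 = 6(Δ_0 - s'(1)) = 72 and h_1·σ_1 + 2h_1·σ_2 = 6(s'(5) - Δ_1) = -3.
Hence σ_0 = 201/8, σ_1 = -57/4, σ_2 = 51/8.
On [3, 5], s'(t) = b_1 + 2c_1·(t - 3) + 3d_1·(t - 3)² with b_1 = Δ_1 - h_1(2σ_1 + σ_2)/6 = 47/8, c_1 = σ_1/2 = -57/8, d_1 = (σ_2 - σ_1)/(6h_1) = 55/32. So s'(3) = 47/8.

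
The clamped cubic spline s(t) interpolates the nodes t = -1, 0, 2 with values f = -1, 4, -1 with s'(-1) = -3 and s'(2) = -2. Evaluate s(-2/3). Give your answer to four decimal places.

With M_i denoting the second derivative at x_i, h_i = 1, 2, and Δ_i = (y_(i+1) − y_i)/h_i = 5, -5/2:
  1·M_0 + 6·M_1 + 2·M_2 = 6(Δ_1 - Δ_0) = -45
Clamped end conditions give two more equations: 2h_0·M_0 + h_0·M_1 = 6(Δ_0 - s'(-1)) = 48 and h_1·M_1 + 2h_1·M_2 = 6(s'(2) - Δ_1) = 3.
Solving: M_0 = 191/6, M_1 = -47/3, M_2 = 103/12.
On [-1, 0], s(t) = -1 - 3·(t + 1) + 191/12·(t + 1)² - 95/12·(t + 1)³.
With (t + 1) = 1/3: s(-2/3) = -85/162.

-0.5247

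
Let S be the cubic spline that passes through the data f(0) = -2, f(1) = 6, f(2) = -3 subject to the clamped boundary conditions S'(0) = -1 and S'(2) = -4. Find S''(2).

With m_i denoting the second derivative at x_i, h_i = 1, 1, and Δ_i = (y_(i+1) − y_i)/h_i = 8, -9:
  1·m_0 + 4·m_1 + 1·m_2 = 6(Δ_1 - Δ_0) = -102
Clamped end conditions give two more equations: 2h_0·m_0 + h_0·m_1 = 6(Δ_0 - S'(0)) = 54 and h_1·m_1 + 2h_1·m_2 = 6(S'(2) - Δ_1) = 30.
Hence m_0 = 51, m_1 = -48, m_2 = 39.

39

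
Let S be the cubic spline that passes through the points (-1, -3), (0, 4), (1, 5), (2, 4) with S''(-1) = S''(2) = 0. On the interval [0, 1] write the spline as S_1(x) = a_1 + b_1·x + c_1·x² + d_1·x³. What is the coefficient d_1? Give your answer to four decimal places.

1.3333

Let M_i = S''(x_i). Step sizes h_i = 1, 1, 1; slopes of the chords Δ_i = (y_(i+1) - y_i)/h_i = 7, 1, -1.
  1·M_0 + 4·M_1 + 1·M_2 = 6(Δ_1 - Δ_0) = -36
  1·M_1 + 4·M_2 + 1·M_3 = 6(Δ_2 - Δ_1) = -12
Natural end conditions: M_0 = M_3 = 0.
Forward elimination and back-substitution give M_0 = 0, M_1 = -44/5, M_2 = -4/5, M_3 = 0.
On [0, 1], with S_1(x) = a_1 + b_1·x + c_1·x² + d_1·x³: c_1 = M_1/2 = -22/5, d_1 = (M_2 - M_1)/(6h_1) = 4/3, b_1 = Δ_1 - h_1(2M_1 + M_2)/6 = 61/15.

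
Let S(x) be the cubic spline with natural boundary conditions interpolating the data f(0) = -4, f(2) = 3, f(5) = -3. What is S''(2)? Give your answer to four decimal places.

Let m_i = S''(x_i). Step sizes h_i = 2, 3; slopes of the chords Δ_i = (y_(i+1) - y_i)/h_i = 7/2, -2.
  2·m_0 + 10·m_1 + 3·m_2 = 6(Δ_1 - Δ_0) = -33
Natural end conditions: m_0 = m_2 = 0.
Forward elimination and back-substitution give m_0 = 0, m_1 = -33/10, m_2 = 0.

-3.3000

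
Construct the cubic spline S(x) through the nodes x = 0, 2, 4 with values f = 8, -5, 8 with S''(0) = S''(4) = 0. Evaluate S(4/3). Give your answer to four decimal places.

-3.0741

Put m_i = S'' at the i-th knot. Here h = (2, 2) and Δ = (-13/2, 13/2), so the interior equations h_(i-1)·m_(i-1) + 2(h_(i-1)+h_i)·m_i + h_i·m_(i+1) = 6(Δ_i − Δ_(i-1)) read
  2·m_0 + 8·m_1 + 2·m_2 = 6(Δ_1 - Δ_0) = 78
Natural end conditions: m_0 = m_2 = 0.
Solving: m_0 = 0, m_1 = 39/4, m_2 = 0.
On [0, 2], S(x) = 8 - 39/4·x + 0·x² + 13/16·x³.
With x = 4/3: S(4/3) = -83/27.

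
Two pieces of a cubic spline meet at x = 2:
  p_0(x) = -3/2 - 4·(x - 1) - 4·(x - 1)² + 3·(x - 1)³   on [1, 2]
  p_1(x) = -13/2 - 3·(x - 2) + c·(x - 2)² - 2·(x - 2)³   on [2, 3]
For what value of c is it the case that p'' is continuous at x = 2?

p_0''(x) = -8 + 18·(x - 1), so p_0''(2) = 10. On the right, p_1''(2) = 2c, so c = 5.

5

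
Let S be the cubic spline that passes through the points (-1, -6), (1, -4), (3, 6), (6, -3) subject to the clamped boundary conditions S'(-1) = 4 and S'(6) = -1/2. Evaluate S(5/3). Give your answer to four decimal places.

-0.7908

Put m_i = S'' at the i-th knot. Here h = (2, 2, 3) and Δ = (1, 5, -3), so the interior equations h_(i-1)·m_(i-1) + 2(h_(i-1)+h_i)·m_i + h_i·m_(i+1) = 6(Δ_i − Δ_(i-1)) read
  2·m_0 + 8·m_1 + 2·m_2 = 6(Δ_1 - Δ_0) = 24
  2·m_1 + 10·m_2 + 3·m_3 = 6(Δ_2 - Δ_1) = -48
Clamped end conditions give two more equations: 2h_0·m_0 + h_0·m_1 = 6(Δ_0 - S'(-1)) = -18 and h_2·m_2 + 2h_2·m_3 = 6(S'(6) - Δ_2) = 15.
Forward elimination and back-substitution give m_0 = -297/37, m_1 = 261/37, m_2 = -303/37, m_3 = 244/37.
On [1, 3], S(x) = -4 + 112/37·(x - 1) + 261/74·(x - 1)² - 47/37·(x - 1)³.
With (x - 1) = 2/3: S(5/3) = -790/999.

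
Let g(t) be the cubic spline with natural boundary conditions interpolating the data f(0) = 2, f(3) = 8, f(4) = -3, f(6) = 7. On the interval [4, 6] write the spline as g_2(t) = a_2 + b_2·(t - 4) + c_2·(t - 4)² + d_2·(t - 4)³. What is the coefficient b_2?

-7

Put m_i = g'' at the i-th knot. Here h = (3, 1, 2) and Δ = (2, -11, 5), so the interior equations h_(i-1)·m_(i-1) + 2(h_(i-1)+h_i)·m_i + h_i·m_(i+1) = 6(Δ_i − Δ_(i-1)) read
  3·m_0 + 8·m_1 + 1·m_2 = 6(Δ_1 - Δ_0) = -78
  1·m_1 + 6·m_2 + 2·m_3 = 6(Δ_2 - Δ_1) = 96
Natural end conditions: m_0 = m_3 = 0.
Hence m_0 = 0, m_1 = -12, m_2 = 18, m_3 = 0.
On [4, 6], with g_2(t) = a_2 + b_2·(t - 4) + c_2·(t - 4)² + d_2·(t - 4)³: c_2 = m_2/2 = 9, d_2 = (m_3 - m_2)/(6h_2) = -3/2, b_2 = Δ_2 - h_2(2m_2 + m_3)/6 = -7.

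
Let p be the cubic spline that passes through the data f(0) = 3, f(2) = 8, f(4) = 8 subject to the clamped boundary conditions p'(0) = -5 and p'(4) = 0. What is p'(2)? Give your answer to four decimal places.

Let M_i = p''(x_i). Step sizes h_i = 2, 2; slopes of the chords Δ_i = (y_(i+1) - y_i)/h_i = 5/2, 0.
  2·M_0 + 8·M_1 + 2·M_2 = 6(Δ_1 - Δ_0) = -15
Clamped end conditions give two more equations: 2h_0·M_0 + h_0·M_1 = 6(Δ_0 - p'(0)) = 45 and h_1·M_1 + 2h_1·M_2 = 6(p'(4) - Δ_1) = 0.
Solving: M_0 = 115/8, M_1 = -25/4, M_2 = 25/8.
On [2, 4], p'(x) = b_1 + 2c_1·(x - 2) + 3d_1·(x - 2)² with b_1 = Δ_1 - h_1(2M_1 + M_2)/6 = 25/8, c_1 = M_1/2 = -25/8, d_1 = (M_2 - M_1)/(6h_1) = 25/32. So p'(2) = 25/8.

3.1250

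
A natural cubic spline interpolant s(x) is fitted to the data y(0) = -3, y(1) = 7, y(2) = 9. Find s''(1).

Put M_i = s'' at the i-th knot. Here h = (1, 1) and Δ = (10, 2), so the interior equations h_(i-1)·M_(i-1) + 2(h_(i-1)+h_i)·M_i + h_i·M_(i+1) = 6(Δ_i − Δ_(i-1)) read
  1·M_0 + 4·M_1 + 1·M_2 = 6(Δ_1 - Δ_0) = -48
Natural end conditions: M_0 = M_2 = 0.
Hence M_0 = 0, M_1 = -12, M_2 = 0.

-12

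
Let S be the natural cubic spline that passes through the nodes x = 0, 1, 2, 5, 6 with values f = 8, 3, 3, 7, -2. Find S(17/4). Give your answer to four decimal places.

With M_i denoting the second derivative at x_i, h_i = 1, 1, 3, 1, and Δ_i = (y_(i+1) − y_i)/h_i = -5, 0, 4/3, -9:
  1·M_0 + 4·M_1 + 1·M_2 = 6(Δ_1 - Δ_0) = 30
  1·M_1 + 8·M_2 + 3·M_3 = 6(Δ_2 - Δ_1) = 8
  3·M_2 + 8·M_3 + 1·M_4 = 6(Δ_3 - Δ_2) = -62
Natural end conditions: M_0 = M_4 = 0.
Forward elimination and back-substitution give M_0 = 0, M_1 = 350/53, M_2 = 190/53, M_3 = -482/53, M_4 = 0.
On [2, 5], S(x) = 3 + 365/159·(x - 2) + 95/53·(x - 2)² - 112/159·(x - 2)³.
With (x - 2) = 9/4: S(17/4) = 7815/848.

9.2158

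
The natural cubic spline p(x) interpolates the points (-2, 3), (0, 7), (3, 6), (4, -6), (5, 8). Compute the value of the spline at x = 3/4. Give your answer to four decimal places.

10.5587

With M_i denoting the second derivative at x_i, h_i = 2, 3, 1, 1, and Δ_i = (y_(i+1) − y_i)/h_i = 2, -1/3, -12, 14:
  2·M_0 + 10·M_1 + 3·M_2 = 6(Δ_1 - Δ_0) = -14
  3·M_1 + 8·M_2 + 1·M_3 = 6(Δ_2 - Δ_1) = -70
  1·M_2 + 4·M_3 + 1·M_4 = 6(Δ_3 - Δ_2) = 156
Natural end conditions: M_0 = M_4 = 0.
Forward elimination and back-substitution give M_0 = 0, M_1 = 437/137, M_2 = -2096/137, M_3 = 5867/137, M_4 = 0.
On [0, 3], p(x) = 7 + 1696/411·x + 437/274·x² - 2533/2466·x³.
With x = 3/4: p(3/4) = 185157/17536.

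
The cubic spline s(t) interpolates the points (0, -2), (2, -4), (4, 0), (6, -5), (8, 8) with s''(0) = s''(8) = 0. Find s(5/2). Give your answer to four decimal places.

Let m_i = s''(x_i). Step sizes h_i = 2, 2, 2, 2; slopes of the chords Δ_i = (y_(i+1) - y_i)/h_i = -1, 2, -5/2, 13/2.
  2·m_0 + 8·m_1 + 2·m_2 = 6(Δ_1 - Δ_0) = 18
  2·m_1 + 8·m_2 + 2·m_3 = 6(Δ_2 - Δ_1) = -27
  2·m_2 + 8·m_3 + 2·m_4 = 6(Δ_3 - Δ_2) = 54
Natural end conditions: m_0 = m_4 = 0.
Solving: m_0 = 0, m_1 = 27/7, m_2 = -45/7, m_3 = 117/14, m_4 = 0.
On [2, 4], s(t) = -4 + 11/7·(t - 2) + 27/14·(t - 2)² - 6/7·(t - 2)³.
With (t - 2) = 1/2: s(5/2) = -159/56.

-2.8393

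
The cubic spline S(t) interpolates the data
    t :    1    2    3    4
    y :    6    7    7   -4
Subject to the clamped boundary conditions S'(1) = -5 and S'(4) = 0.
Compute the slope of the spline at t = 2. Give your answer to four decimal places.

4.3333

Put σ_i = S'' at the i-th knot. Here h = (1, 1, 1) and Δ = (1, 0, -11), so the interior equations h_(i-1)·σ_(i-1) + 2(h_(i-1)+h_i)·σ_i + h_i·σ_(i+1) = 6(Δ_i − Δ_(i-1)) read
  1·σ_0 + 4·σ_1 + 1·σ_2 = 6(Δ_1 - Δ_0) = -6
  1·σ_1 + 4·σ_2 + 1·σ_3 = 6(Δ_2 - Δ_1) = -66
Clamped end conditions give two more equations: 2h_0·σ_0 + h_0·σ_1 = 6(Δ_0 - S'(1)) = 36 and h_2·σ_2 + 2h_2·σ_3 = 6(S'(4) - Δ_2) = 66.
Solving the tridiagonal system: σ_0 = 52/3, σ_1 = 4/3, σ_2 = -86/3, σ_3 = 142/3.
On [2, 3], S'(t) = b_1 + 2c_1·(t - 2) + 3d_1·(t - 2)² with b_1 = Δ_1 - h_1(2σ_1 + σ_2)/6 = 13/3, c_1 = σ_1/2 = 2/3, d_1 = (σ_2 - σ_1)/(6h_1) = -5. So S'(2) = 13/3.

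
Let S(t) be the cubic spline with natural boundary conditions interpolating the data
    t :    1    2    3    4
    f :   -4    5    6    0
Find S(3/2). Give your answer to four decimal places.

With M_i denoting the second derivative at x_i, h_i = 1, 1, 1, and Δ_i = (y_(i+1) − y_i)/h_i = 9, 1, -6:
  1·M_0 + 4·M_1 + 1·M_2 = 6(Δ_1 - Δ_0) = -48
  1·M_1 + 4·M_2 + 1·M_3 = 6(Δ_2 - Δ_1) = -42
Natural end conditions: M_0 = M_3 = 0.
Forward elimination and back-substitution give M_0 = 0, M_1 = -10, M_2 = -8, M_3 = 0.
On [1, 2], S(t) = -4 + 32/3·(t - 1) + 0·(t - 1)² - 5/3·(t - 1)³.
With (t - 1) = 1/2: S(3/2) = 9/8.

1.1250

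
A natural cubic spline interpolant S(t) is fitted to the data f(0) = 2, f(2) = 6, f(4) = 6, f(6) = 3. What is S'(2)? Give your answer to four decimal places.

With M_i denoting the second derivative at x_i, h_i = 2, 2, 2, and Δ_i = (y_(i+1) − y_i)/h_i = 2, 0, -3/2:
  2·M_0 + 8·M_1 + 2·M_2 = 6(Δ_1 - Δ_0) = -12
  2·M_1 + 8·M_2 + 2·M_3 = 6(Δ_2 - Δ_1) = -9
Natural end conditions: M_0 = M_3 = 0.
Hence M_0 = 0, M_1 = -13/10, M_2 = -4/5, M_3 = 0.
On [2, 4], S'(t) = b_1 + 2c_1·(t - 2) + 3d_1·(t - 2)² with b_1 = Δ_1 - h_1(2M_1 + M_2)/6 = 17/15, c_1 = M_1/2 = -13/20, d_1 = (M_2 - M_1)/(6h_1) = 1/24. So S'(2) = 17/15.

1.1333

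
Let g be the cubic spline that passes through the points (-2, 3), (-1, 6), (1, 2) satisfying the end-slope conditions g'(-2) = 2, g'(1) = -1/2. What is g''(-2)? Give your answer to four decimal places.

Write σ_i for g''(x_i). With h_i = 1, 2 and divided differences Δ_i = 3, -2, the continuity of g' gives the tridiagonal system
  1·σ_0 + 6·σ_1 + 2·σ_2 = 6(Δ_1 - Δ_0) = -30
Clamped end conditions give two more equations: 2h_0·σ_0 + h_0·σ_1 = 6(Δ_0 - g'(-2)) = 6 and h_1·σ_1 + 2h_1·σ_2 = 6(g'(1) - Δ_1) = 9.
Hence σ_0 = 43/6, σ_1 = -25/3, σ_2 = 77/12.

7.1667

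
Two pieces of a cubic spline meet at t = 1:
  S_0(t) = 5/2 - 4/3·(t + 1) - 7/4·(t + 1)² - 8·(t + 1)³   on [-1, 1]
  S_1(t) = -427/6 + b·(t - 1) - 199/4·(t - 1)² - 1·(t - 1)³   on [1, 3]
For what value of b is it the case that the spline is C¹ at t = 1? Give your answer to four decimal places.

S_0'(t) = -4/3 - 7/2·(t + 1) - 24·(t + 1)², so S_0'(1) = -313/3. On the right, S_1'(1) = b, so b = -313/3.

-104.3333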